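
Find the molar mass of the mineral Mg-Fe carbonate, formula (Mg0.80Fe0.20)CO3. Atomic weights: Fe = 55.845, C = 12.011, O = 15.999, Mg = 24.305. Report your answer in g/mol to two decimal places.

M = 0.80*24.305 + 0.20*55.845 + 1*12.011 + 3*15.999

90.62 g/mol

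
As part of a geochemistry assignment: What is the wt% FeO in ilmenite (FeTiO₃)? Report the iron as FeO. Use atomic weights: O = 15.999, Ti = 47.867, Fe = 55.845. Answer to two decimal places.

Formula mass = 151.709 g/mol.
1 Fe → 1.0000 mol FeO per formula unit; M(FeO) = 71.844, so FeO mass = 71.844 g.
71.844/151.709 × 100 = 47.36 wt%.

47.36 wt%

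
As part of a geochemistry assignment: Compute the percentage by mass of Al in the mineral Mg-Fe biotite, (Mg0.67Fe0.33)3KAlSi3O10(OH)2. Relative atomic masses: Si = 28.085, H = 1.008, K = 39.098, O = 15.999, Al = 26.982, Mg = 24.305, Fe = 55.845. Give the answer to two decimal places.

Formula mass = 2.01*24.305 + 0.99*55.845 + 1*39.098 + 1*26.982 + 3*28.085 + 12*15.999 + 2*1.008 = 448.479 g/mol, of which 26.982 g is Al.
So Al makes up 26.982/448.479 = 0.0602 of the mass, i.e. 6.02%.

6.02 weight percent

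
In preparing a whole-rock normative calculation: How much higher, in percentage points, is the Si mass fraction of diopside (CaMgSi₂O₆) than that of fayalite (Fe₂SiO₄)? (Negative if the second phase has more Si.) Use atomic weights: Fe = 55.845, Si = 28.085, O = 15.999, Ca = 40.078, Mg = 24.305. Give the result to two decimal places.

12.16 percentage points

Si in CaMgSi₂O₆: molar mass 216.547 g/mol; 2×28.085 = 56.170 g → 25.94 wt%.
Si in Fe₂SiO₄: molar mass 203.771 g/mol; 1×28.085 = 28.085 g → 13.78 wt%.
Difference = 25.94 − 13.78 = 12.16 percentage points.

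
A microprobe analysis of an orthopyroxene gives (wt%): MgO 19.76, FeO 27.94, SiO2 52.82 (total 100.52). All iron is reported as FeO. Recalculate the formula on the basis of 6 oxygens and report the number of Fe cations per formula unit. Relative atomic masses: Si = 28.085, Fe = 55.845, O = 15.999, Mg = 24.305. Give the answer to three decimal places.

0.885 Fe apfu

MgO: 19.76/40.304 = 0.49027 mol → 0.49027 mol Mg, 0.49027 mol O.
FeO: 27.94/71.844 = 0.38890 mol → 0.38890 mol Fe, 0.38890 mol O.
SiO2: 52.82/60.083 = 0.87912 mol → 0.87912 mol Si, 1.75824 mol O.
Total oxygen = 2.63741 mol. Normalization factor = 6/2.63741 = 2.27496.
Fe per 6 O = 0.38890 × 2.27496 = 0.885.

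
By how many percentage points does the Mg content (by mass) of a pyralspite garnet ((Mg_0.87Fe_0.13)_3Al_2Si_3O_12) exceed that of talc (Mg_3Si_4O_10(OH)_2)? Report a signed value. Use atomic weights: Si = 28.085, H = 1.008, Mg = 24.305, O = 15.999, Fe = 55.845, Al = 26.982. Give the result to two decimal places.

-3.96 percentage points

Mg in (Mg_0.87Fe_0.13)_3Al_2Si_3O_12: molar mass 415.423 g/mol; 2.61×24.305 = 63.436 g → 15.27 wt%.
Mg in Mg_3Si_4O_10(OH)_2: molar mass 379.259 g/mol; 3×24.305 = 72.915 g → 19.23 wt%.
Difference = 15.27 − 19.23 = -3.96 percentage points.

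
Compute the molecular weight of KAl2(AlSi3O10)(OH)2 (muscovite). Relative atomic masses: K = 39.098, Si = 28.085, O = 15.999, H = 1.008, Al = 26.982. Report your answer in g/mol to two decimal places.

M = 1·39.098 + 3·26.982 + 3·28.085 + 12·15.999 + 2·1.008

398.30 g/mol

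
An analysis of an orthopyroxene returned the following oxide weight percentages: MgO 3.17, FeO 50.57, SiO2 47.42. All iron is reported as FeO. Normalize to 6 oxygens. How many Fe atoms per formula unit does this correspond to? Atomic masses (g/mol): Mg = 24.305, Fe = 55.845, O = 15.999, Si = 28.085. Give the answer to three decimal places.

MgO: 3.17/40.304 = 0.07865 mol → 0.07865 mol Mg, 0.07865 mol O.
FeO: 50.57/71.844 = 0.70389 mol → 0.70389 mol Fe, 0.70389 mol O.
SiO2: 47.42/60.083 = 0.78924 mol → 0.78924 mol Si, 1.57848 mol O.
Total oxygen = 2.36102 mol. Normalization factor = 6/2.36102 = 2.54127.
Fe per 6 O = 0.70389 × 2.54127 = 1.789.

1.789 Fe apfu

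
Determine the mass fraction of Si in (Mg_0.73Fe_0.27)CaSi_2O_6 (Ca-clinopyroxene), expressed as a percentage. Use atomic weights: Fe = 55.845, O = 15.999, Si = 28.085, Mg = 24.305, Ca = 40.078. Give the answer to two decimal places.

Formula mass = 0.73·24.305 + 0.27·55.845 + 1·40.078 + 2·28.085 + 6·15.999 = 225.063 g/mol, of which 56.170 g is Si.
So Si makes up 56.170/225.063 = 0.2496 of the mass, i.e. 24.96%.

24.96 weight percent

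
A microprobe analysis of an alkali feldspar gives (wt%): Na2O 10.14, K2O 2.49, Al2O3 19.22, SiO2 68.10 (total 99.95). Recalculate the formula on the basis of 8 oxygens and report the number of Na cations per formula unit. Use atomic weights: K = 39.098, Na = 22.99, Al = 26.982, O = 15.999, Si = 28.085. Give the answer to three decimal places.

0.866 Na apfu

Na2O: 10.14/61.979 = 0.16360 mol → 0.32720 mol Na, 0.16360 mol O.
K2O: 2.49/94.195 = 0.02643 mol → 0.05286 mol K, 0.02643 mol O.
Al2O3: 19.22/101.961 = 0.18850 mol → 0.37700 mol Al, 0.56550 mol O.
SiO2: 68.10/60.083 = 1.13343 mol → 1.13343 mol Si, 2.26686 mol O.
Total oxygen = 3.02239 mol. Normalization factor = 8/3.02239 = 2.64691.
Na per 8 O = 0.32720 × 2.64691 = 0.866.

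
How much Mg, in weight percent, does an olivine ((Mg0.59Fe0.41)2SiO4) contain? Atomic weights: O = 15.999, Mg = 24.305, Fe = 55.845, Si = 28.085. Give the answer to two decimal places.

17.22 weight percent

Molar mass of (Mg0.59Fe0.41)2SiO4: 1.18*24.305 + 0.82*55.845 + 1*28.085 + 4*15.999 = 166.554 g/mol.
Mass of Mg per formula unit: 1.18 × 24.305 = 28.680 g.
Weight fraction Mg = 28.680 / 166.554 = 0.1722.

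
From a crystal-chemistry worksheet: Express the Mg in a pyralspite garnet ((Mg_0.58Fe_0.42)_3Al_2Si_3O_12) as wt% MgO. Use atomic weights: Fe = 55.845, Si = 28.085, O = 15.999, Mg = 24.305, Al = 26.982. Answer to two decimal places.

Formula mass = 442.862 g/mol.
1.74 Mg → 1.7400 mol MgO per formula unit; M(MgO) = 40.304, so MgO mass = 70.129 g.
70.129/442.862 × 100 = 15.84 wt%.

15.84 wt%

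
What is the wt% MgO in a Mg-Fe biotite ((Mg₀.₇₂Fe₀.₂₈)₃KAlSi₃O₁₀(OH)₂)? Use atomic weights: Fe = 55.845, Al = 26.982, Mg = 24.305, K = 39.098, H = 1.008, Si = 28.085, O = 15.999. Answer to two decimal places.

M((Mg₀.₇₂Fe₀.₂₈)₃KAlSi₃O₁₀(OH)₂) = 443.748 g/mol; M(MgO) = 40.304 g/mol.
Moles MgO per formula unit = 2.16 Mg ÷ 1 = 2.1600.
MgO fraction = (2.1600 × 40.304) / 443.748 = 87.057/443.748 = 0.1962.

19.62 wt%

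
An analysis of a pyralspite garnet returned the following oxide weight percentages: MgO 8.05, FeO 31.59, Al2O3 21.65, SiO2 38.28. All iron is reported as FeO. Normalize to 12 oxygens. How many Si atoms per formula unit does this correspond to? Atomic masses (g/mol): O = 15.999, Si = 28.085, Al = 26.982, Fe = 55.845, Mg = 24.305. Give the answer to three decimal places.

MgO: 8.05/40.304 = 0.19973 mol → 0.19973 mol Mg, 0.19973 mol O.
FeO: 31.59/71.844 = 0.43970 mol → 0.43970 mol Fe, 0.43970 mol O.
Al2O3: 21.65/101.961 = 0.21234 mol → 0.42468 mol Al, 0.63702 mol O.
SiO2: 38.28/60.083 = 0.63712 mol → 0.63712 mol Si, 1.27424 mol O.
Total oxygen = 2.55069 mol. Normalization factor = 12/2.55069 = 4.70461.
Si per 12 O = 0.63712 × 4.70461 = 2.997.

2.997 Si apfu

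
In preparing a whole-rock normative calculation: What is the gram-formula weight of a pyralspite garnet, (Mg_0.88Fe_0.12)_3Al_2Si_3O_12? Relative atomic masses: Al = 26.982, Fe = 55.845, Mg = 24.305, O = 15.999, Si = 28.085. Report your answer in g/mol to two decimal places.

414.48 g/mol

The formula mass is the sum 2.64*24.305 + 0.36*55.845 + 2*26.982 + 3*28.085 + 12*15.999.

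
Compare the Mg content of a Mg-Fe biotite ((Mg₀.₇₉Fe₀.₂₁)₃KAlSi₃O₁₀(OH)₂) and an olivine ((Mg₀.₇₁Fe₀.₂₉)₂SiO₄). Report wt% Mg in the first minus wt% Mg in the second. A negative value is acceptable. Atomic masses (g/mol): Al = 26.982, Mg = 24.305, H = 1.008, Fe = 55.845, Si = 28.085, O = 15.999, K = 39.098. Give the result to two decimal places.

-8.53 percentage points

M((Mg₀.₇₉Fe₀.₂₁)₃KAlSi₃O₁₀(OH)₂) = 437.124 g/mol, so wt% Mg = 57.603/437.124 × 100 = 13.18%.
M((Mg₀.₇₁Fe₀.₂₉)₂SiO₄) = 158.984 g/mol, so wt% Mg = 34.513/158.984 × 100 = 21.71%.
13.18 − 21.71 = -8.53 pp.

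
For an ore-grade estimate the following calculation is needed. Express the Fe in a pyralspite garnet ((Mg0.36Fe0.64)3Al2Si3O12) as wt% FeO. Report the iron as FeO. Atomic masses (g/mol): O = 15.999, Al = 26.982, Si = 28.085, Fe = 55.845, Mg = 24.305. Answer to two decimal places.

M((Mg0.36Fe0.64)3Al2Si3O12) = 463.679 g/mol; M(FeO) = 71.844 g/mol.
Moles FeO per formula unit = 1.92 Fe ÷ 1 = 1.9200.
FeO fraction = (1.9200 × 71.844) / 463.679 = 137.940/463.679 = 0.2975.

29.75 wt%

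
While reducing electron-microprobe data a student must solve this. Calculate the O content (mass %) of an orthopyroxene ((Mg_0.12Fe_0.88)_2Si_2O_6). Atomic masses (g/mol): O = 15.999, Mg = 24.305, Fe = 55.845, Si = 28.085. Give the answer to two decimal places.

37.46 mass %

M((Mg_0.12Fe_0.88)_2Si_2O_6) = 256.284 g/mol.
O contributes 6 × 15.999 = 95.994 g per mole.
95.994/256.284 = 0.3746 → 37.46%.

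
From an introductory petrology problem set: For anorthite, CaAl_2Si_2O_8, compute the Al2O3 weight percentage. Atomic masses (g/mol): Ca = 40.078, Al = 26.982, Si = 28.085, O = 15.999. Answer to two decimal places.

36.65 wt%

Formula mass = 278.204 g/mol.
2 Al → 1.0000 mol Al2O3 per formula unit; M(Al2O3) = 101.961, so Al2O3 mass = 101.961 g.
101.961/278.204 × 100 = 36.65 wt%.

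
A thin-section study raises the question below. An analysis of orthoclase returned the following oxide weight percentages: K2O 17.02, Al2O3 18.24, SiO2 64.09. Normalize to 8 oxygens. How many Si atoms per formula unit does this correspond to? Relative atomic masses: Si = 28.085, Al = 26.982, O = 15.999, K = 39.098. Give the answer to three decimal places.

K2O (M=94.195): mol = 0.18069; K = 0.36138, O = 0.18069.
Al2O3 (M=101.961): mol = 0.17889; Al = 0.35778, O = 0.53667.
SiO2 (M=60.083): mol = 1.06669; Si = 1.06669, O = 2.13338.
ΣO = 2.85074; factor = 8/ΣO = 2.80629.
Si apfu = 1.06669 × 2.80629 = 2.993.

2.993 Si apfu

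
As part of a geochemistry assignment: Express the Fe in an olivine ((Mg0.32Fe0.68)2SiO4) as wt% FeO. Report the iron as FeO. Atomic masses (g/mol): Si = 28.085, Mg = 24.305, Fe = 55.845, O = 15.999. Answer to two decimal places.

53.22 wt%

Formula mass = 183.585 g/mol.
1.36 Fe → 1.3600 mol FeO per formula unit; M(FeO) = 71.844, so FeO mass = 97.708 g.
97.708/183.585 × 100 = 53.22 wt%.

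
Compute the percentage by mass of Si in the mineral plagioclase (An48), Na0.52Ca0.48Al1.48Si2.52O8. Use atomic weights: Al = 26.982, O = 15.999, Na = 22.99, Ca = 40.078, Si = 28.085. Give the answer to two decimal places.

26.22 mass %

M(Na0.52Ca0.48Al1.48Si2.52O8) = 269.892 g/mol.
Si contributes 2.52 × 28.085 = 70.774 g per mole.
70.774/269.892 = 0.2622 → 26.22%.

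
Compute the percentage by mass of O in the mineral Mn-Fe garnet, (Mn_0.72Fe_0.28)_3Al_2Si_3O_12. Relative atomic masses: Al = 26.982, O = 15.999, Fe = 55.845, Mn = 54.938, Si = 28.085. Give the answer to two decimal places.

Formula mass = 2.16*54.938 + 0.84*55.845 + 2*26.982 + 3*28.085 + 12*15.999 = 495.783 g/mol, of which 191.988 g is O.
So O makes up 191.988/495.783 = 0.3872 of the mass, i.e. 38.72%.

38.72 weight percent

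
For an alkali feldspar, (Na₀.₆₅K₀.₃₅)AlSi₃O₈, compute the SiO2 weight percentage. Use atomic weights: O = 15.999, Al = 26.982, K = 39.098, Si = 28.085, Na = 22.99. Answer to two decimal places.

67.29 wt%

M((Na₀.₆₅K₀.₃₅)AlSi₃O₈) = 267.857 g/mol; M(SiO2) = 60.083 g/mol.
Moles SiO2 per formula unit = 3 Si ÷ 1 = 3.0000.
SiO2 fraction = (3.0000 × 60.083) / 267.857 = 180.249/267.857 = 0.6729.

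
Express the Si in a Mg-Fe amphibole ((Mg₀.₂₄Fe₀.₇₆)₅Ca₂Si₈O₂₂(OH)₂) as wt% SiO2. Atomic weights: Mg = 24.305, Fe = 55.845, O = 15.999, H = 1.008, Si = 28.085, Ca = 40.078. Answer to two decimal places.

Formula mass = 932.205 g/mol.
8 Si → 8.0000 mol SiO2 per formula unit; M(SiO2) = 60.083, so SiO2 mass = 480.664 g.
480.664/932.205 × 100 = 51.56 wt%.

51.56 wt%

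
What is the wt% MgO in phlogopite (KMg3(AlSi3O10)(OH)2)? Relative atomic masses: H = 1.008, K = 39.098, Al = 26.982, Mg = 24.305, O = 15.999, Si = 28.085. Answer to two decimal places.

28.98 wt%

Formula mass = 417.254 g/mol.
3 Mg → 3.0000 mol MgO per formula unit; M(MgO) = 40.304, so MgO mass = 120.912 g.
120.912/417.254 × 100 = 28.98 wt%.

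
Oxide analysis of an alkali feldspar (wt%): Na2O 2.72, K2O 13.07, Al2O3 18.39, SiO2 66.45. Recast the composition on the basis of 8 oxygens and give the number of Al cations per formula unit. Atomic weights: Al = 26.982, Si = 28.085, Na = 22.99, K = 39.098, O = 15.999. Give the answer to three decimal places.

Na2O (M=61.979): mol = 0.04389; Na = 0.08778, O = 0.04389.
K2O (M=94.195): mol = 0.13875; K = 0.27750, O = 0.13875.
Al2O3 (M=101.961): mol = 0.18036; Al = 0.36072, O = 0.54108.
SiO2 (M=60.083): mol = 1.10597; Si = 1.10597, O = 2.21194.
ΣO = 2.93566; factor = 8/ΣO = 2.72511.
Al apfu = 0.36072 × 2.72511 = 0.983.

0.983 Al apfu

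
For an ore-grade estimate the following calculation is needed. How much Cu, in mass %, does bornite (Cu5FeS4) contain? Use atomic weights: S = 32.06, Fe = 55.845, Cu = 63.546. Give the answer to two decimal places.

M(Cu5FeS4) = 501.815 g/mol.
Cu contributes 5 × 63.546 = 317.730 g per mole.
317.730/501.815 = 0.6332 → 63.32%.

63.32 mass %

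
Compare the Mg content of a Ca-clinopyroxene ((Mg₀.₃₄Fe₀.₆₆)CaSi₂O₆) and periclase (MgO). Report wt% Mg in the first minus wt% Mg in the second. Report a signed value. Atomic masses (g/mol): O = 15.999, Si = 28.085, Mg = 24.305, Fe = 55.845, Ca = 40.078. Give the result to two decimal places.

Mg in (Mg₀.₃₄Fe₀.₆₆)CaSi₂O₆: molar mass 237.363 g/mol; 0.34×24.305 = 8.264 g → 3.48 wt%.
Mg in MgO: molar mass 40.304 g/mol; 1×24.305 = 24.305 g → 60.30 wt%.
Difference = 3.48 − 60.30 = -56.82 percentage points.

-56.82 percentage points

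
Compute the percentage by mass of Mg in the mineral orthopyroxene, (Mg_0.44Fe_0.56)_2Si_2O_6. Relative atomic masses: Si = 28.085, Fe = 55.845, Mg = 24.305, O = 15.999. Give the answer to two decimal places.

M((Mg_0.44Fe_0.56)_2Si_2O_6) = 236.099 g/mol.
Mg contributes 0.88 × 24.305 = 21.388 g per mole.
21.388/236.099 = 0.0906 → 9.06%.

9.06 wt%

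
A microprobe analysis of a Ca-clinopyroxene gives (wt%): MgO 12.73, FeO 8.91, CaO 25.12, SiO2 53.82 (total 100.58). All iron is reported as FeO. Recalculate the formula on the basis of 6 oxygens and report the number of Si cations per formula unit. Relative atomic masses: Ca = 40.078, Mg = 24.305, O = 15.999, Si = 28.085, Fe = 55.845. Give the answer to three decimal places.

MgO: 12.73/40.304 = 0.31585 mol → 0.31585 mol Mg, 0.31585 mol O.
FeO: 8.91/71.844 = 0.12402 mol → 0.12402 mol Fe, 0.12402 mol O.
CaO: 25.12/56.077 = 0.44796 mol → 0.44796 mol Ca, 0.44796 mol O.
SiO2: 53.82/60.083 = 0.89576 mol → 0.89576 mol Si, 1.79152 mol O.
Total oxygen = 2.67935 mol. Normalization factor = 6/2.67935 = 2.23935.
Si per 6 O = 0.89576 × 2.23935 = 2.006.

2.006 Si apfu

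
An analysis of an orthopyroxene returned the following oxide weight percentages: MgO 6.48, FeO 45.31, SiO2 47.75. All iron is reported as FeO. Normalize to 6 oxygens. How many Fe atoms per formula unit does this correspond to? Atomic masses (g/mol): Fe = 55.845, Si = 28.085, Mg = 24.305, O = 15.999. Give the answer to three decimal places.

MgO (M=40.304): mol = 0.16078; Mg = 0.16078, O = 0.16078.
FeO (M=71.844): mol = 0.63067; Fe = 0.63067, O = 0.63067.
SiO2 (M=60.083): mol = 0.79473; Si = 0.79473, O = 1.58946.
ΣO = 2.38091; factor = 6/ΣO = 2.52004.
Fe apfu = 0.63067 × 2.52004 = 1.589.

1.589 Fe apfu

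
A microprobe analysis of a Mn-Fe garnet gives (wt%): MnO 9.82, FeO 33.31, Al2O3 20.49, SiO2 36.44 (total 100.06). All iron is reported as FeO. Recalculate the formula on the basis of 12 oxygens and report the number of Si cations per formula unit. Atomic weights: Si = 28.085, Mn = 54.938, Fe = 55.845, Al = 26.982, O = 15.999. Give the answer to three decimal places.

MnO (M=70.937): mol = 0.13843; Mn = 0.13843, O = 0.13843.
FeO (M=71.844): mol = 0.46364; Fe = 0.46364, O = 0.46364.
Al2O3 (M=101.961): mol = 0.20096; Al = 0.40192, O = 0.60288.
SiO2 (M=60.083): mol = 0.60649; Si = 0.60649, O = 1.21298.
ΣO = 2.41793; factor = 12/ΣO = 4.96292.
Si apfu = 0.60649 × 4.96292 = 3.010.

3.010 Si apfu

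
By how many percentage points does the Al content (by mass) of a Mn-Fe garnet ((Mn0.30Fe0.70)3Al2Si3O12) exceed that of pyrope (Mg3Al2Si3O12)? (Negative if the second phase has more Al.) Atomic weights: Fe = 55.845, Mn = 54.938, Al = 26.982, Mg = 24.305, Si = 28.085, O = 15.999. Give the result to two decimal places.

Al in (Mn0.30Fe0.70)3Al2Si3O12: molar mass 496.926 g/mol; 2×26.982 = 53.964 g → 10.86 wt%.
Al in Mg3Al2Si3O12: molar mass 403.122 g/mol; 2×26.982 = 53.964 g → 13.39 wt%.
Difference = 10.86 − 13.39 = -2.53 percentage points.

-2.53 percentage points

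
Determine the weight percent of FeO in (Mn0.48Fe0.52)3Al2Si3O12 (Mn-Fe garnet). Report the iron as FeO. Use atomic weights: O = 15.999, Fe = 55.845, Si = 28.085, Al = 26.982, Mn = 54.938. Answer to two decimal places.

22.58 wt%

Formula mass = 496.436 g/mol.
1.56 Fe → 1.5600 mol FeO per formula unit; M(FeO) = 71.844, so FeO mass = 112.077 g.
112.077/496.436 × 100 = 22.58 wt%.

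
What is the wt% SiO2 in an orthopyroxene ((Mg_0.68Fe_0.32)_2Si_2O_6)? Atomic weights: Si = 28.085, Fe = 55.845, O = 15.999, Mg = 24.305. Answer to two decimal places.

Formula mass = 220.960 g/mol.
2 Si → 2.0000 mol SiO2 per formula unit; M(SiO2) = 60.083, so SiO2 mass = 120.166 g.
120.166/220.960 × 100 = 54.38 wt%.

54.38 wt%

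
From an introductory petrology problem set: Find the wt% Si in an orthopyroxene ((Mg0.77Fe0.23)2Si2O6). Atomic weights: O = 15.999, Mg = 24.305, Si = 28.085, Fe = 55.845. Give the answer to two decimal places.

26.09 wt%

Formula mass = 1.54*24.305 + 0.46*55.845 + 2*28.085 + 6*15.999 = 215.282 g/mol, of which 56.170 g is Si.
So Si makes up 56.170/215.282 = 0.2609 of the mass, i.e. 26.09%.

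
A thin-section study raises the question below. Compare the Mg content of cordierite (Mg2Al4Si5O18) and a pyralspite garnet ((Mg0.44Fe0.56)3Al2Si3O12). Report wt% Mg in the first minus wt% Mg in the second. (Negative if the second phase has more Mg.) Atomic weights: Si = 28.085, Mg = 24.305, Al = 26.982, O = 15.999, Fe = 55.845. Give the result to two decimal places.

Mg in Mg2Al4Si5O18: molar mass 584.945 g/mol; 2×24.305 = 48.610 g → 8.31 wt%.
Mg in (Mg0.44Fe0.56)3Al2Si3O12: molar mass 456.109 g/mol; 1.32×24.305 = 32.083 g → 7.03 wt%.
Difference = 8.31 − 7.03 = 1.28 percentage points.

1.28 percentage points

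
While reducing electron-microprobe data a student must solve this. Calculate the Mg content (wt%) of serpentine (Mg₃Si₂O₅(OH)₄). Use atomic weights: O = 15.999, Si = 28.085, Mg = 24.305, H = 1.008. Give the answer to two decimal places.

M(Mg₃Si₂O₅(OH)₄) = 277.108 g/mol.
Mg contributes 3 × 24.305 = 72.915 g per mole.
72.915/277.108 = 0.2631 → 26.31%.

26.31 wt%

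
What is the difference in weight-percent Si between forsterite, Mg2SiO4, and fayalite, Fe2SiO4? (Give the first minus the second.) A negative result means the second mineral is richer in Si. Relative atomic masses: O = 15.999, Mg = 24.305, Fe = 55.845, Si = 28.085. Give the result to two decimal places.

6.18 percentage points

M(Mg2SiO4) = 140.691 g/mol, so wt% Si = 28.085/140.691 × 100 = 19.96%.
M(Fe2SiO4) = 203.771 g/mol, so wt% Si = 28.085/203.771 × 100 = 13.78%.
19.96 − 13.78 = 6.18 pp.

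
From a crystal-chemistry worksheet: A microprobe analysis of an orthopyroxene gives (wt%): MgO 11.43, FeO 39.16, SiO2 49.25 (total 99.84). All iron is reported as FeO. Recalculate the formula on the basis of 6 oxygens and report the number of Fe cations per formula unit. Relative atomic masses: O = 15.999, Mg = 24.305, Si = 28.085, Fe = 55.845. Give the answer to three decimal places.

1.325 Fe apfu

MgO (M=40.304): mol = 0.28359; Mg = 0.28359, O = 0.28359.
FeO (M=71.844): mol = 0.54507; Fe = 0.54507, O = 0.54507.
SiO2 (M=60.083): mol = 0.81970; Si = 0.81970, O = 1.63940.
ΣO = 2.46806; factor = 6/ΣO = 2.43106.
Fe apfu = 0.54507 × 2.43106 = 1.325.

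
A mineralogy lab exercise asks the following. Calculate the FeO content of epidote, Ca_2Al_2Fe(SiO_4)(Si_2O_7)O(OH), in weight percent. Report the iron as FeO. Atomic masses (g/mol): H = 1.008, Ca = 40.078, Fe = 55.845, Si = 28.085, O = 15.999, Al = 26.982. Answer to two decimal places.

Formula mass = 483.215 g/mol.
1 Fe → 1.0000 mol FeO per formula unit; M(FeO) = 71.844, so FeO mass = 71.844 g.
71.844/483.215 × 100 = 14.87 wt%.

14.87 wt%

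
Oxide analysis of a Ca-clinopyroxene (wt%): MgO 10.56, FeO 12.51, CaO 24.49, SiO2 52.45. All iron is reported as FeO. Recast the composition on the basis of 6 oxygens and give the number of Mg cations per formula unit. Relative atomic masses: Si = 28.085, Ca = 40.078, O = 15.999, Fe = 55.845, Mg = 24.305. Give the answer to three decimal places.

10.56 wt% MgO ÷ 40.304 g/mol = 0.26201 mol, giving 0.26201 Mg and 0.26201 O.
12.51 wt% FeO ÷ 71.844 g/mol = 0.17413 mol, giving 0.17413 Fe and 0.17413 O.
24.49 wt% CaO ÷ 56.077 g/mol = 0.43672 mol, giving 0.43672 Ca and 0.43672 O.
52.45 wt% SiO2 ÷ 60.083 g/mol = 0.87296 mol, giving 0.87296 Si and 1.74592 O.
Oxygen sums to 2.61878; scaling by 6/2.61878 = 2.29114 puts the formula on 6 O.
Mg: 0.26201 × 2.29114 = 0.600 atoms per formula unit.

0.600 Mg apfu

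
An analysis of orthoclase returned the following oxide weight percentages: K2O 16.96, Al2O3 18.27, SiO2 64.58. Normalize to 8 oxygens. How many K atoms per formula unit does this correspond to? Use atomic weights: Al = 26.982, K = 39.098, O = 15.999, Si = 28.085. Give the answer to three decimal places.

K2O (M=94.195): mol = 0.18005; K = 0.36010, O = 0.18005.
Al2O3 (M=101.961): mol = 0.17919; Al = 0.35838, O = 0.53757.
SiO2 (M=60.083): mol = 1.07485; Si = 1.07485, O = 2.14970.
ΣO = 2.86732; factor = 8/ΣO = 2.79006.
K apfu = 0.36010 × 2.79006 = 1.005.

1.005 K apfu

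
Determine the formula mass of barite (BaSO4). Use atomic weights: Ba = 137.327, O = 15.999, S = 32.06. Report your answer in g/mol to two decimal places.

233.38 g/mol

The formula mass is the sum 1*137.327 + 1*32.06 + 4*15.999.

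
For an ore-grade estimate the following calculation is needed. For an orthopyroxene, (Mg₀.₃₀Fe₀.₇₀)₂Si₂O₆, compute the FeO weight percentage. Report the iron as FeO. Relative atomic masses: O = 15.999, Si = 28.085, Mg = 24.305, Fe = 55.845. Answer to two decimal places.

41.07 wt%

Molar mass of (Mg₀.₃₀Fe₀.₇₀)₂Si₂O₆ = 0.60·24.305 + 1.40·55.845 + 2·28.085 + 6·15.999 = 244.930 g/mol.
Each formula unit contains 1.40 Fe, equivalent to 1.40/1 = 1.4000 mol FeO.
M(FeO) = 1×55.845 + 1×15.999 = 71.844 g/mol.
Mass of FeO per formula unit = 1.4000 × 71.844 = 100.582 g.
FeO wt% = 100.582 / 244.930 × 100 = 41.07%.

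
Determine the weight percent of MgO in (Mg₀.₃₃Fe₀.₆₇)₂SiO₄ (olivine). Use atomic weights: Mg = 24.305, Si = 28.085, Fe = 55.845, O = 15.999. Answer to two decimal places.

14.54 wt%

Molar mass of (Mg₀.₃₃Fe₀.₆₇)₂SiO₄ = 0.66×24.305 + 1.34×55.845 + 1×28.085 + 4×15.999 = 182.955 g/mol.
Each formula unit contains 0.66 Mg, equivalent to 0.66/1 = 0.6600 mol MgO.
M(MgO) = 1×24.305 + 1×15.999 = 40.304 g/mol.
Mass of MgO per formula unit = 0.6600 × 40.304 = 26.601 g.
MgO wt% = 26.601 / 182.955 × 100 = 14.54%.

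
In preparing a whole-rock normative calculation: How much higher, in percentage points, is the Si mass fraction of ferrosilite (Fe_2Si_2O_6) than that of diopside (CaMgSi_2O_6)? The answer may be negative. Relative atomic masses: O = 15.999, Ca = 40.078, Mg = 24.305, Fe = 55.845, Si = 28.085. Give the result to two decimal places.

-4.65 percentage points

M(Fe_2Si_2O_6) = 263.854 g/mol, so wt% Si = 56.170/263.854 × 100 = 21.29%.
M(CaMgSi_2O_6) = 216.547 g/mol, so wt% Si = 56.170/216.547 × 100 = 25.94%.
21.29 − 25.94 = -4.65 pp.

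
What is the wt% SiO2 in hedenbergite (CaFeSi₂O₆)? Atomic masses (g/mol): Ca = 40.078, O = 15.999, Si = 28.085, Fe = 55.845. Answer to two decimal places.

Molar mass of CaFeSi₂O₆ = 1·40.078 + 1·55.845 + 2·28.085 + 6·15.999 = 248.087 g/mol.
Each formula unit contains 2 Si, equivalent to 2/1 = 2.0000 mol SiO2.
M(SiO2) = 1×28.085 + 2×15.999 = 60.083 g/mol.
Mass of SiO2 per formula unit = 2.0000 × 60.083 = 120.166 g.
SiO2 wt% = 120.166 / 248.087 × 100 = 48.44%.

48.44 wt%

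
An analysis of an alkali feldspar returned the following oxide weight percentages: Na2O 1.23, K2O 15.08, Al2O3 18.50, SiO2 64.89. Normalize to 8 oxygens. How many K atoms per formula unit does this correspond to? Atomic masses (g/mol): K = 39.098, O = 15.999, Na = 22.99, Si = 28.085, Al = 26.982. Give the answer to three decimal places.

Na2O (M=61.979): mol = 0.01985; Na = 0.03970, O = 0.01985.
K2O (M=94.195): mol = 0.16009; K = 0.32018, O = 0.16009.
Al2O3 (M=101.961): mol = 0.18144; Al = 0.36288, O = 0.54432.
SiO2 (M=60.083): mol = 1.08001; Si = 1.08001, O = 2.16002.
ΣO = 2.88428; factor = 8/ΣO = 2.77366.
K apfu = 0.32018 × 2.77366 = 0.888.

0.888 K apfu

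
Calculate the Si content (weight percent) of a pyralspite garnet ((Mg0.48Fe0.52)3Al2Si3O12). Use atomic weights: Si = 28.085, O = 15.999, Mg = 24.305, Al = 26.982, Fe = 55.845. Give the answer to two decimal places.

18.63 weight percent

Formula mass = 1.44·24.305 + 1.56·55.845 + 2·26.982 + 3·28.085 + 12·15.999 = 452.324 g/mol, of which 84.255 g is Si.
So Si makes up 84.255/452.324 = 0.1863 of the mass, i.e. 18.63%.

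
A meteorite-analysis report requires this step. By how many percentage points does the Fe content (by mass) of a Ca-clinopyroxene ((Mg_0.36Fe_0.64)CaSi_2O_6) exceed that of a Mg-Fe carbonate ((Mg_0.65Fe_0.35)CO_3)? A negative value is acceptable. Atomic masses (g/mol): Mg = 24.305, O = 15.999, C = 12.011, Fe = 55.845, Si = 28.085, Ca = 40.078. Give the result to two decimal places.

-5.40 percentage points

First mineral: 35.741 g Fe in 236.733 g formula = 15.10 wt% Fe.
Second mineral: 19.546 g Fe in 95.352 g formula = 20.50 wt% Fe.
15.10% − 20.50% gives a difference of -5.40 percentage points.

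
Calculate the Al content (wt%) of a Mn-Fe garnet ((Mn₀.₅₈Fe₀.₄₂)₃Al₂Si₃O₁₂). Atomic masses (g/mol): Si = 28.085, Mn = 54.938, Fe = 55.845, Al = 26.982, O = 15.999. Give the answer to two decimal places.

Formula mass = 1.74·54.938 + 1.26·55.845 + 2·26.982 + 3·28.085 + 12·15.999 = 496.164 g/mol, of which 53.964 g is Al.
So Al makes up 53.964/496.164 = 0.1088 of the mass, i.e. 10.88%.

10.88 wt%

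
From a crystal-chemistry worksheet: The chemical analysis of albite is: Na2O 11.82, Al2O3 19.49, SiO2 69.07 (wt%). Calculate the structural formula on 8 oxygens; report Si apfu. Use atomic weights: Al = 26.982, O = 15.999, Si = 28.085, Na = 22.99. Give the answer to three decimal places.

Na2O: 11.82/61.979 = 0.19071 mol → 0.38142 mol Na, 0.19071 mol O.
Al2O3: 19.49/101.961 = 0.19115 mol → 0.38230 mol Al, 0.57345 mol O.
SiO2: 69.07/60.083 = 1.14958 mol → 1.14958 mol Si, 2.29916 mol O.
Total oxygen = 3.06332 mol. Normalization factor = 8/3.06332 = 2.61155.
Si per 8 O = 1.14958 × 2.61155 = 3.002.

3.002 Si apfu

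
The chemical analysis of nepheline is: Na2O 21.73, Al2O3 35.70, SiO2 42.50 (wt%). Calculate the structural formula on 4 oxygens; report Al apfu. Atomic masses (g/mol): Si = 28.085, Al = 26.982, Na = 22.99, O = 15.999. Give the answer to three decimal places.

0.995 Al apfu

Na2O (M=61.979): mol = 0.35060; Na = 0.70120, O = 0.35060.
Al2O3 (M=101.961): mol = 0.35013; Al = 0.70026, O = 1.05039.
SiO2 (M=60.083): mol = 0.70735; Si = 0.70735, O = 1.41470.
ΣO = 2.81569; factor = 4/ΣO = 1.42061.
Al apfu = 0.70026 × 1.42061 = 0.995.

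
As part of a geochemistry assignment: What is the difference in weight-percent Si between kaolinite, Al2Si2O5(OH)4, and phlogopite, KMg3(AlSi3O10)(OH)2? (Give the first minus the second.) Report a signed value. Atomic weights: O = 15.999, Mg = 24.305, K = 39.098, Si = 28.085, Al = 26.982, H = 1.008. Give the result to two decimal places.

1.57 percentage points

Si in Al2Si2O5(OH)4: molar mass 258.157 g/mol; 2×28.085 = 56.170 g → 21.76 wt%.
Si in KMg3(AlSi3O10)(OH)2: molar mass 417.254 g/mol; 3×28.085 = 84.255 g → 20.19 wt%.
Difference = 21.76 − 20.19 = 1.57 percentage points.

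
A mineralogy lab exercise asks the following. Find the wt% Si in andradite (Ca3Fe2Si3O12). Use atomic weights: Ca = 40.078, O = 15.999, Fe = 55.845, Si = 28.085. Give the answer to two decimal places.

16.58 mass %

Formula mass = 3*40.078 + 2*55.845 + 3*28.085 + 12*15.999 = 508.167 g/mol, of which 84.255 g is Si.
So Si makes up 84.255/508.167 = 0.1658 of the mass, i.e. 16.58%.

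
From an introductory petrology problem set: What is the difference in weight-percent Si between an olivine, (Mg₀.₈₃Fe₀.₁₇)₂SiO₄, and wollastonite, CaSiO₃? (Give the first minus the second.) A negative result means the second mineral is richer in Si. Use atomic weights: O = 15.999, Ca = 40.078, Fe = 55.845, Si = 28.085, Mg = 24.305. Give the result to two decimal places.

M((Mg₀.₈₃Fe₀.₁₇)₂SiO₄) = 151.415 g/mol, so wt% Si = 28.085/151.415 × 100 = 18.55%.
M(CaSiO₃) = 116.160 g/mol, so wt% Si = 28.085/116.160 × 100 = 24.18%.
18.55 − 24.18 = -5.63 pp.

-5.63 percentage points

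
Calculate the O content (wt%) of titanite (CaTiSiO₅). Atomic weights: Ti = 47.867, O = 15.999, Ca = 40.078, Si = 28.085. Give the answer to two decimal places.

40.81 wt%

Molar mass of CaTiSiO₅: 1·40.078 + 1·47.867 + 1·28.085 + 5·15.999 = 196.025 g/mol.
Mass of O per formula unit: 5 × 15.999 = 79.995 g.
Weight fraction O = 79.995 / 196.025 = 0.4081.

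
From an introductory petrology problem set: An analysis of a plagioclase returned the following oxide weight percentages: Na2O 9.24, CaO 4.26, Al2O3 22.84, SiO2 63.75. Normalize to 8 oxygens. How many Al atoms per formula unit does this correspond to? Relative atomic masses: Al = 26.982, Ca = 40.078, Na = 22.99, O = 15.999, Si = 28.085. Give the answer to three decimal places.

Na2O (M=61.979): mol = 0.14908; Na = 0.29816, O = 0.14908.
CaO (M=56.077): mol = 0.07597; Ca = 0.07597, O = 0.07597.
Al2O3 (M=101.961): mol = 0.22401; Al = 0.44802, O = 0.67203.
SiO2 (M=60.083): mol = 1.06103; Si = 1.06103, O = 2.12206.
ΣO = 3.01914; factor = 8/ΣO = 2.64976.
Al apfu = 0.44802 × 2.64976 = 1.187.

1.187 Al apfu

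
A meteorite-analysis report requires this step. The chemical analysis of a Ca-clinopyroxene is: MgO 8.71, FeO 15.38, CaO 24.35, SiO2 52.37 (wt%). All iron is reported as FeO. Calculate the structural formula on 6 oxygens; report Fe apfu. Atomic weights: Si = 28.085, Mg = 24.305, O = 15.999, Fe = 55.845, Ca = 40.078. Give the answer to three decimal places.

0.493 Fe apfu

8.71 wt% MgO ÷ 40.304 g/mol = 0.21611 mol, giving 0.21611 Mg and 0.21611 O.
15.38 wt% FeO ÷ 71.844 g/mol = 0.21407 mol, giving 0.21407 Fe and 0.21407 O.
24.35 wt% CaO ÷ 56.077 g/mol = 0.43422 mol, giving 0.43422 Ca and 0.43422 O.
52.37 wt% SiO2 ÷ 60.083 g/mol = 0.87163 mol, giving 0.87163 Si and 1.74326 O.
Oxygen sums to 2.60766; scaling by 6/2.60766 = 2.30091 puts the formula on 6 O.
Fe: 0.21407 × 2.30091 = 0.493 atoms per formula unit.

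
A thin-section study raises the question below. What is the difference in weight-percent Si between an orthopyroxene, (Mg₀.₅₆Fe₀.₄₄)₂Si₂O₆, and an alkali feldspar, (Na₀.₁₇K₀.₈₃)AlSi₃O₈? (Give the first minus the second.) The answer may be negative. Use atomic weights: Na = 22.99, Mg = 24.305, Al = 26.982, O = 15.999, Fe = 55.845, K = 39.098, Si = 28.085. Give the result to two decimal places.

M((Mg₀.₅₆Fe₀.₄₄)₂Si₂O₆) = 228.529 g/mol, so wt% Si = 56.170/228.529 × 100 = 24.58%.
M((Na₀.₁₇K₀.₈₃)AlSi₃O₈) = 275.589 g/mol, so wt% Si = 84.255/275.589 × 100 = 30.57%.
24.58 − 30.57 = -5.99 pp.

-5.99 percentage points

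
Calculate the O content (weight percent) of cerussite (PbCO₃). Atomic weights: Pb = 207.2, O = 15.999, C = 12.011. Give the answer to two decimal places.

17.96 weight percent

Formula mass = 1·207.2 + 1·12.011 + 3·15.999 = 267.208 g/mol, of which 47.997 g is O.
So O makes up 47.997/267.208 = 0.1796 of the mass, i.e. 17.96%.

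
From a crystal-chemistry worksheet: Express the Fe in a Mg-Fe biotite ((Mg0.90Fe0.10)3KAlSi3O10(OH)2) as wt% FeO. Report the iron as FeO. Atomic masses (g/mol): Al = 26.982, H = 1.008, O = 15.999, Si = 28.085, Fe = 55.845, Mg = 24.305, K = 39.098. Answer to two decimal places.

5.05 wt%

M((Mg0.90Fe0.10)3KAlSi3O10(OH)2) = 426.716 g/mol; M(FeO) = 71.844 g/mol.
Moles FeO per formula unit = 0.30 Fe ÷ 1 = 0.3000.
FeO fraction = (0.3000 × 71.844) / 426.716 = 21.553/426.716 = 0.0505.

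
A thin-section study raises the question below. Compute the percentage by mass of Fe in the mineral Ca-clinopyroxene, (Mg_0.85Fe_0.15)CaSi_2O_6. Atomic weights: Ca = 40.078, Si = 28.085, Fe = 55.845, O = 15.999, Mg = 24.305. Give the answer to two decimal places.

3.79 weight percent

M((Mg_0.85Fe_0.15)CaSi_2O_6) = 221.278 g/mol.
Fe contributes 0.15 × 55.845 = 8.377 g per mole.
8.377/221.278 = 0.0379 → 3.79%.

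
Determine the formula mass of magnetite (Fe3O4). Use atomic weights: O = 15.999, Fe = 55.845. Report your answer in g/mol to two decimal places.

231.53 g/mol

M = 3·55.845 + 4·15.999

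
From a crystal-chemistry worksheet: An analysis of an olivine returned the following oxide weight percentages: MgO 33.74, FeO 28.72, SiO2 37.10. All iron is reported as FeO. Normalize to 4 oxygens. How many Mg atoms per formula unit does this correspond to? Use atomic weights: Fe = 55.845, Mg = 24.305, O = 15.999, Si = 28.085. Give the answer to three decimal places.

MgO (M=40.304): mol = 0.83714; Mg = 0.83714, O = 0.83714.
FeO (M=71.844): mol = 0.39976; Fe = 0.39976, O = 0.39976.
SiO2 (M=60.083): mol = 0.61748; Si = 0.61748, O = 1.23496.
ΣO = 2.47186; factor = 4/ΣO = 1.61821.
Mg apfu = 0.83714 × 1.61821 = 1.355.

1.355 Mg apfu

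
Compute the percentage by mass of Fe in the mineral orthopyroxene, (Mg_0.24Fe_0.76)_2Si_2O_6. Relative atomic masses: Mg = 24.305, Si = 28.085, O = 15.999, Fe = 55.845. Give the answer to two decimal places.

34.13 wt%

Formula mass = 0.48·24.305 + 1.52·55.845 + 2·28.085 + 6·15.999 = 248.715 g/mol, of which 84.884 g is Fe.
So Fe makes up 84.884/248.715 = 0.3413 of the mass, i.e. 34.13%.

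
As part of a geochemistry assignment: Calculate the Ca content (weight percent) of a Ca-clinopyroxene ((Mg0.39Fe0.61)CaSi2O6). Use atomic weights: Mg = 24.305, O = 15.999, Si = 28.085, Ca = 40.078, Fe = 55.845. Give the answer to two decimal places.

M((Mg0.39Fe0.61)CaSi2O6) = 235.786 g/mol.
Ca contributes 1 × 40.078 = 40.078 g per mole.
40.078/235.786 = 0.1700 → 17.00%.

17.00 weight percent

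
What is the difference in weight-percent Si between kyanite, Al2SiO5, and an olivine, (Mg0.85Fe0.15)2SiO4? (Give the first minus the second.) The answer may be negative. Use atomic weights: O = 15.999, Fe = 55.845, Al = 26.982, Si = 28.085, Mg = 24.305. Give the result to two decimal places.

-1.37 percentage points

First mineral: 28.085 g Si in 162.044 g formula = 17.33 wt% Si.
Second mineral: 28.085 g Si in 150.153 g formula = 18.70 wt% Si.
17.33% − 18.70% gives a difference of -1.37 percentage points.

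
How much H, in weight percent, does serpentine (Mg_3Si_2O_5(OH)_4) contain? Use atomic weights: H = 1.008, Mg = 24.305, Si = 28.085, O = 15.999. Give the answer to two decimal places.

1.46 weight percent

Formula mass = 3*24.305 + 2*28.085 + 9*15.999 + 4*1.008 = 277.108 g/mol, of which 4.032 g is H.
So H makes up 4.032/277.108 = 0.0146 of the mass, i.e. 1.46%.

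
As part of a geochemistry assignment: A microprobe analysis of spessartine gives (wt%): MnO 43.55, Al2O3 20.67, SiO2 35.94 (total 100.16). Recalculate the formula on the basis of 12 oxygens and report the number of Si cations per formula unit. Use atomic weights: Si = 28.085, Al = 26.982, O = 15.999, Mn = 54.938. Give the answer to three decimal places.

2.968 Si apfu

MnO (M=70.937): mol = 0.61393; Mn = 0.61393, O = 0.61393.
Al2O3 (M=101.961): mol = 0.20272; Al = 0.40544, O = 0.60816.
SiO2 (M=60.083): mol = 0.59817; Si = 0.59817, O = 1.19634.
ΣO = 2.41843; factor = 12/ΣO = 4.96190.
Si apfu = 0.59817 × 4.96190 = 2.968.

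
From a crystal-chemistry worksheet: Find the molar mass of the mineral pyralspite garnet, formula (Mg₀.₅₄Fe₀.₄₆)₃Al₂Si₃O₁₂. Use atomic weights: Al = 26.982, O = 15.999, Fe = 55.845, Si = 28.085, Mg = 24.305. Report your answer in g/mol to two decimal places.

The formula mass is the sum 1.62*24.305 + 1.38*55.845 + 2*26.982 + 3*28.085 + 12*15.999.

446.65 g/mol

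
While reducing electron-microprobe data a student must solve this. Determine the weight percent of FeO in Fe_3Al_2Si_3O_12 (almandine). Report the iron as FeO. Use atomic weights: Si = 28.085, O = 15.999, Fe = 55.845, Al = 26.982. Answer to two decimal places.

43.30 wt%

Formula mass = 497.742 g/mol.
3 Fe → 3.0000 mol FeO per formula unit; M(FeO) = 71.844, so FeO mass = 215.532 g.
215.532/497.742 × 100 = 43.30 wt%.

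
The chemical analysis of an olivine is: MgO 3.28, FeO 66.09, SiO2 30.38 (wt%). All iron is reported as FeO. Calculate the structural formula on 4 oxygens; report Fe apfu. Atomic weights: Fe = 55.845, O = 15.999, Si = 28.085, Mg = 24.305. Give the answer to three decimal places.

1.828 Fe apfu

MgO: 3.28/40.304 = 0.08138 mol → 0.08138 mol Mg, 0.08138 mol O.
FeO: 66.09/71.844 = 0.91991 mol → 0.91991 mol Fe, 0.91991 mol O.
SiO2: 30.38/60.083 = 0.50563 mol → 0.50563 mol Si, 1.01126 mol O.
Total oxygen = 2.01255 mol. Normalization factor = 4/2.01255 = 1.98753.
Fe per 4 O = 0.91991 × 1.98753 = 1.828.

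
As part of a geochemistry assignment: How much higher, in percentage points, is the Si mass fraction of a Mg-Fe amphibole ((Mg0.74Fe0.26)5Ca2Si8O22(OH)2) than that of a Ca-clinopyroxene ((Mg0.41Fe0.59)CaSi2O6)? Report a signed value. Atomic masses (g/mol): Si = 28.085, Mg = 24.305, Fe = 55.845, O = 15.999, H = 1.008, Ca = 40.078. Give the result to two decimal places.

2.44 percentage points

First mineral: 224.680 g Si in 853.355 g formula = 26.33 wt% Si.
Second mineral: 56.170 g Si in 235.156 g formula = 23.89 wt% Si.
26.33% − 23.89% gives a difference of 2.44 percentage points.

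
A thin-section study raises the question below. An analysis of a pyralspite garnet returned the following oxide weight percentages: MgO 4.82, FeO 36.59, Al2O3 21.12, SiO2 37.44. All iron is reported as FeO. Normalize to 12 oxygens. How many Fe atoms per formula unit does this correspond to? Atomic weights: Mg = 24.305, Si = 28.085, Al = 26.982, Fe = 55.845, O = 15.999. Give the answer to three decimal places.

MgO: 4.82/40.304 = 0.11959 mol → 0.11959 mol Mg, 0.11959 mol O.
FeO: 36.59/71.844 = 0.50930 mol → 0.50930 mol Fe, 0.50930 mol O.
Al2O3: 21.12/101.961 = 0.20714 mol → 0.41428 mol Al, 0.62142 mol O.
SiO2: 37.44/60.083 = 0.62314 mol → 0.62314 mol Si, 1.24628 mol O.
Total oxygen = 2.49659 mol. Normalization factor = 12/2.49659 = 4.80656.
Fe per 12 O = 0.50930 × 4.80656 = 2.448.

2.448 Fe apfu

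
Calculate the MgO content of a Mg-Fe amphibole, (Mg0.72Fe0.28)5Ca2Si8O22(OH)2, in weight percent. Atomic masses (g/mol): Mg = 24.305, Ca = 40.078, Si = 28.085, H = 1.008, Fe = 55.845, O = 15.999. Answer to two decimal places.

16.94 wt%

Molar mass of (Mg0.72Fe0.28)5Ca2Si8O22(OH)2 = 3.60·24.305 + 1.40·55.845 + 2·40.078 + 8·28.085 + 24·15.999 + 2·1.008 = 856.509 g/mol.
Each formula unit contains 3.60 Mg, equivalent to 3.60/1 = 3.6000 mol MgO.
M(MgO) = 1×24.305 + 1×15.999 = 40.304 g/mol.
Mass of MgO per formula unit = 3.6000 × 40.304 = 145.094 g.
MgO wt% = 145.094 / 856.509 × 100 = 16.94%.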